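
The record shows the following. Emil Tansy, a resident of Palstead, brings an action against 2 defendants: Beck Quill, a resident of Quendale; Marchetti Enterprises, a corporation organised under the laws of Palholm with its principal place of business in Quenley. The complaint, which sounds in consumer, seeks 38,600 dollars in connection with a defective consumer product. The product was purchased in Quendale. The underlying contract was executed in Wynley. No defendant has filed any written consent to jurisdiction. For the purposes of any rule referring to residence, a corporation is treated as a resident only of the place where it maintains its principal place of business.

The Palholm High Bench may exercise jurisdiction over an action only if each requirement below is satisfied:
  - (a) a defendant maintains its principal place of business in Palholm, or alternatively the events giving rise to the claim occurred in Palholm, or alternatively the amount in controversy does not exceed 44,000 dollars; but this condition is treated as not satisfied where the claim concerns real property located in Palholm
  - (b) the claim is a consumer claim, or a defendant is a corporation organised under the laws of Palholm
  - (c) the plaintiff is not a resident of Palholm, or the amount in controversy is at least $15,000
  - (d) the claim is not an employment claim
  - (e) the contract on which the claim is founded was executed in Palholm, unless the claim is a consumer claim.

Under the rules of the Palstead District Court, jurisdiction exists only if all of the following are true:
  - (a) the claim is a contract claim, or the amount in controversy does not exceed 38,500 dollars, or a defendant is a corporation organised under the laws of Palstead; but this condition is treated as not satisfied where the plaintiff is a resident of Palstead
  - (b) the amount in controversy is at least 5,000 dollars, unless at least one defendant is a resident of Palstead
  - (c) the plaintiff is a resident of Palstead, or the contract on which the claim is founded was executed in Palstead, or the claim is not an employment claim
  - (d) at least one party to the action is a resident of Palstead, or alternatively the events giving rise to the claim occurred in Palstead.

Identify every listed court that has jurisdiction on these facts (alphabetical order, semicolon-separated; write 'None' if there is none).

the Palholm High Bench

The Palholm High Bench:
  (a) The amount in controversy is $38,600, within the USD 44,000 ceiling, which satisfies one of the alternatives. The exception is not triggered, since the claim does not concern real property. Satisfied.
  (b) The claim is a consumer claim, which satisfies one of the alternatives. Condition met.
  (c) The plaintiff resides in Palstead, which is not Palholm — that alternative is enough. Condition met.
  (d) The claim is a consumer claim, not an employment claim. Satisfied.
  (e) The contract was executed in Wynley, not Palholm. However, the claim is a consumer claim, so the 'unless' proviso supplies this condition. Condition met.
  → The court has jurisdiction.
The Palstead District Court:
  (a) The claim is a consumer claim, not a contract claim; the amount in controversy is $38,600, above the 38,500 dollars ceiling; the corporate defendant(s) are organised in Palholm, not Palstead — none of the alternatives is met. Fails.
  (b) The amount in controversy is USD 38,600, which meets the USD 5,000 floor. Satisfied.
  (c) The plaintiff resides in Palstead, which satisfies one of the alternatives. Met.
  (d) Emil Tansy resides in Palstead, so this disjunct is met. Satisfied.
  → Not every requirement is met — no jurisdiction.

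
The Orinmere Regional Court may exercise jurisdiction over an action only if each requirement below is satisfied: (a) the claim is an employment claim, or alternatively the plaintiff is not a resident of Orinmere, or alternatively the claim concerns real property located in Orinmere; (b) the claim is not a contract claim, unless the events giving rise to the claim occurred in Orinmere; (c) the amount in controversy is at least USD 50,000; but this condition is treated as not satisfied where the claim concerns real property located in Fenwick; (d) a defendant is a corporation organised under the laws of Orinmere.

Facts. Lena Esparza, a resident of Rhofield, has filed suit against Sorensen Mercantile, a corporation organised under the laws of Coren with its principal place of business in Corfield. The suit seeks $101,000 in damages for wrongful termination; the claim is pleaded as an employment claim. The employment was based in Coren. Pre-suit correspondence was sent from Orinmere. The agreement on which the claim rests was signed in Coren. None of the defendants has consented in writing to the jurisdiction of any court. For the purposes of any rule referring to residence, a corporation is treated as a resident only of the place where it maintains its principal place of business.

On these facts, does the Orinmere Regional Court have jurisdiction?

The Orinmere Regional Court:
  (a) The claim is an employment claim — that alternative is enough. Satisfied.
  (b) The claim is an employment claim, not a contract claim. Met.
  (c) The amount in controversy is $101,000, which meets the USD 50,000 floor. The exception is not triggered, since the claim does not concern real property. Condition met.
  (d) The corporate defendant(s) are organised in Coren, not Orinmere. Condition not met.
  → At least one condition fails; no jurisdiction.

No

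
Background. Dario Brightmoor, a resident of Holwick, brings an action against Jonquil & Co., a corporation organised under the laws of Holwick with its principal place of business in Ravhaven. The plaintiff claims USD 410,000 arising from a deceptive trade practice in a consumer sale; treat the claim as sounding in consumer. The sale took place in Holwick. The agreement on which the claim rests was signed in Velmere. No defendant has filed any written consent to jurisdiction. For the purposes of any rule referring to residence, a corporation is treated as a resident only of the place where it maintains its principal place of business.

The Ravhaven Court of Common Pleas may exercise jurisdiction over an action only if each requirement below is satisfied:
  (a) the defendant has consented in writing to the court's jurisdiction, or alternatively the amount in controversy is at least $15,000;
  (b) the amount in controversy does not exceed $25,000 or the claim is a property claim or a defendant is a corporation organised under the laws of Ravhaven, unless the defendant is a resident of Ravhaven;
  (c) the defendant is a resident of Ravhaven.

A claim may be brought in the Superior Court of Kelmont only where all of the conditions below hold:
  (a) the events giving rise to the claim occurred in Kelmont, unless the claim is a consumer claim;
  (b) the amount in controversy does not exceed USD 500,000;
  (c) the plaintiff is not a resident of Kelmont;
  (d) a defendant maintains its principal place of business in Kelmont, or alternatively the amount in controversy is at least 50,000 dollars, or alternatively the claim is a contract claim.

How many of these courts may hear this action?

2

The Ravhaven Court of Common Pleas:
  (a) The amount in controversy is $410,000, which meets the USD 15,000 floor, so one alternative holds. Satisfied.
  (b) The amount in controversy is USD 410,000, above the 25,000 dollars ceiling; the claim is a consumer claim, not a property claim; the corporate defendant(s) are organised in Holwick, not Ravhaven — no alternative holds. The proviso rescues it, though: the defendant resides in Ravhaven. Satisfied.
  (c) The defendant resides in Ravhaven. Satisfied.
  → Jurisdiction lies.
The Superior Court of Kelmont:
  (a) The operative events occurred in Holwick, not Kelmont. But the claim is a consumer claim, and the 'unless' clause therefore excuses the requirement. Condition met.
  (b) The amount in controversy is $410,000, within the 500,000 dollars ceiling. Condition met.
  (c) The plaintiff resides in Holwick, which is not Kelmont. Met.
  (d) The amount in controversy is $410,000, which meets the $50,000 floor, which satisfies one of the alternatives. Satisfied.
  → All conditions met; jurisdiction exists.
Courts with jurisdiction: the Ravhaven Court of Common Pleas, the Superior Court of Kelmont — 2 in total.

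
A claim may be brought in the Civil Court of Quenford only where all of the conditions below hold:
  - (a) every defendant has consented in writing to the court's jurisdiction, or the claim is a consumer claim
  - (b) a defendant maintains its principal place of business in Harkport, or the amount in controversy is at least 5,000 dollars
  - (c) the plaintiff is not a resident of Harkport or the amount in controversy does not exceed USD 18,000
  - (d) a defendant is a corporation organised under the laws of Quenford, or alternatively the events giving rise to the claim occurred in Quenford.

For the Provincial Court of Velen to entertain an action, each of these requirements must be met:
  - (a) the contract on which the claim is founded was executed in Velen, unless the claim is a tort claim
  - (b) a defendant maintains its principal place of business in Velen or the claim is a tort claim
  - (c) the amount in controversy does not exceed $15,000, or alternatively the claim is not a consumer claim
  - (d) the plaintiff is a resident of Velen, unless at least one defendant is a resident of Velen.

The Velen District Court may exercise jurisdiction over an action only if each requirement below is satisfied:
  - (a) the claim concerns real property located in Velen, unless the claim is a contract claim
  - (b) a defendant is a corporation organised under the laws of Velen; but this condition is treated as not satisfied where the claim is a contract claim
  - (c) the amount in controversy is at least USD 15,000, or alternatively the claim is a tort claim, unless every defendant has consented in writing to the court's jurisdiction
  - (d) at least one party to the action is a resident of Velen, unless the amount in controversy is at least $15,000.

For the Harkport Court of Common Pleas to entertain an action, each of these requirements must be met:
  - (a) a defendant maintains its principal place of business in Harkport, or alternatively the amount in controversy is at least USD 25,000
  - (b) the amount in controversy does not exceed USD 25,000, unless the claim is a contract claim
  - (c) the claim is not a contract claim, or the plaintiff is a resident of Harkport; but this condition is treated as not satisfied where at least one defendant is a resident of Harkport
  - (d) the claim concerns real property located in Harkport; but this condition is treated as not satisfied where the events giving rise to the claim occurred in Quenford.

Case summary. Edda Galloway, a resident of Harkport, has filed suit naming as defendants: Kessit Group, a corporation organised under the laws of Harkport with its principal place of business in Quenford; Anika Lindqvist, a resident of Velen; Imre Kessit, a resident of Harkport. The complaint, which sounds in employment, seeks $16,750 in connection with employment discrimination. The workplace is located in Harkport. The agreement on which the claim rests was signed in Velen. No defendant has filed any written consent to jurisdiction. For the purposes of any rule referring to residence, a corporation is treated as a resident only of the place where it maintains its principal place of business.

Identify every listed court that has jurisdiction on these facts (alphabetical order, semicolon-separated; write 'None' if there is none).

The Civil Court of Quenford:
  (a) No such written consent has been filed; the claim is an employment claim, not a consumer claim — none of the alternatives is met. Fails.
  (b) The amount in controversy is 16,750 dollars, which meets the USD 5,000 floor, so this disjunct is met. Met.
  (c) The amount in controversy is 16,750 dollars, within the USD 18,000 ceiling, so this disjunct is met. Satisfied.
  (d) The corporate defendant(s) are organised in Harkport, not Quenford; the operative events occurred in Harkport, not Quenford — every alternative fails. Fails.
  → Not every requirement is met — no jurisdiction.
The Provincial Court of Velen:
  (a) The contract was executed in Velen. Condition met.
  (b) The corporate defendant(s) have their principal place of business in Quenford, not Velen; the claim is an employment claim, not a tort claim — every alternative fails. Fails.
  (c) The claim is an employment claim, not a consumer claim — that alternative is enough. Condition met.
  (d) The plaintiff resides in Harkport, not Velen. The proviso rescues it, though: Anika Lindqvist resides in Velen. Met.
  → Not every requirement is met — no jurisdiction.
The Velen District Court:
  (a) The claim does not concern real property. And the claim is an employment claim, not a contract claim, so the proviso does not save it. Fails.
  (b) The corporate defendant(s) are organised in Harkport, not Velen. Not satisfied.
  (c) The amount in controversy is 16,750 dollars, which meets the $15,000 floor, so this disjunct is met. Satisfied.
  (d) Anika Lindqvist resides in Velen. Condition met.
  → No jurisdiction.
The Harkport Court of Common Pleas:
  (a) The corporate defendant(s) have their principal place of business in Quenford, not Harkport; the amount in controversy is 16,750 dollars, below the $25,000 floor — no alternative holds. Fails.
  (b) The amount in controversy is 16,750 dollars, within the USD 25,000 ceiling. Condition met.
  (c) The claim is an employment claim, not a contract claim, so this disjunct is met. But Imre Kessit resides in Harkport, triggering the carve-out and defeating this condition. Not met.
  (d) The claim does not concern real property. Condition not met.
  → Not every requirement is met — no jurisdiction.

None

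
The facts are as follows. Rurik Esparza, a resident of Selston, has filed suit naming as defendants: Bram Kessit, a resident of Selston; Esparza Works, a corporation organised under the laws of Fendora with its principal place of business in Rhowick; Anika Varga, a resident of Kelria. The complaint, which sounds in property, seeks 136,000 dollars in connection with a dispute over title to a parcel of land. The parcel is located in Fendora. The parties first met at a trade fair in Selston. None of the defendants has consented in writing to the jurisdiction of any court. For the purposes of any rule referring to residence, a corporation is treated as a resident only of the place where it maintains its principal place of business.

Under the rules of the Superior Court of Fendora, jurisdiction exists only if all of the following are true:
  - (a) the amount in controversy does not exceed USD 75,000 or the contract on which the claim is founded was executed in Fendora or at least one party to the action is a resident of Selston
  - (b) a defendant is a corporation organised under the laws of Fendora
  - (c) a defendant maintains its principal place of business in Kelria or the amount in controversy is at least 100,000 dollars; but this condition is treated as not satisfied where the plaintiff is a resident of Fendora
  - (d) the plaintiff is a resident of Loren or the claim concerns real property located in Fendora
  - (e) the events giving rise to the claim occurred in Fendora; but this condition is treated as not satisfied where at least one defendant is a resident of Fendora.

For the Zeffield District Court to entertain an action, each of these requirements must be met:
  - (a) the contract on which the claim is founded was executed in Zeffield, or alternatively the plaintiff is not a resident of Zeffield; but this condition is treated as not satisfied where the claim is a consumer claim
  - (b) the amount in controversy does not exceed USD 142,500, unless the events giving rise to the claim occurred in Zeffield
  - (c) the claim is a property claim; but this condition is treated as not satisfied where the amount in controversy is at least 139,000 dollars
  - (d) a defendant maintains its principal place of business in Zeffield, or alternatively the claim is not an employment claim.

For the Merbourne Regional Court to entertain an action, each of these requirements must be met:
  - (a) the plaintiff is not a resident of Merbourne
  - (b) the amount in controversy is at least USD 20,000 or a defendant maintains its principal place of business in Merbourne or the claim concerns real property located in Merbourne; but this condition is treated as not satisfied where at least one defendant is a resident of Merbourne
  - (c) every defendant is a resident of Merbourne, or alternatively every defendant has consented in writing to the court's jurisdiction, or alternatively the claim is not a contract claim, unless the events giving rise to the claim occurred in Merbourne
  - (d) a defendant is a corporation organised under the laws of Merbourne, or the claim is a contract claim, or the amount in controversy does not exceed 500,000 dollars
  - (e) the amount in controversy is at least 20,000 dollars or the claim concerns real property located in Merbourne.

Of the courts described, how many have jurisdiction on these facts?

The Superior Court of Fendora:
  (a) Rurik Esparza resides in Selston, so one alternative holds. Satisfied.
  (b) Esparza Works is organised under the laws of Fendora. Met.
  (c) The amount in controversy is 136,000 dollars, which meets the $100,000 floor, which satisfies one of the alternatives. The carve-out does not apply: the plaintiff resides in Selston, not Fendora. Condition met.
  (d) The property lies in Fendora, so one alternative holds. Met.
  (e) The operative events occurred in Fendora. And the carve-out is inapplicable — no defendant resides in Fendora (they reside in Selston, Rhowick, Kelria). Satisfied.
  → All conditions met; jurisdiction exists.
The Zeffield District Court:
  (a) The plaintiff resides in Selston, which is not Zeffield, which satisfies one of the alternatives. And the carve-out is inapplicable — the claim is a property claim, not a consumer claim. Satisfied.
  (b) The amount in controversy is 136,000 dollars, within the 142,500 dollars ceiling. Satisfied.
  (c) The claim is a property claim. The carve-out does not apply: the amount in controversy is $136,000, below the USD 139,000 floor. Satisfied.
  (d) The claim is a property claim, not an employment claim, so one alternative holds. Met.
  → Jurisdiction lies.
The Merbourne Regional Court:
  (a) The plaintiff resides in Selston, which is not Merbourne. Condition met.
  (b) The amount in controversy is USD 136,000, which meets the USD 20,000 floor, so one alternative holds. The exception is not triggered, since no defendant resides in Merbourne (they reside in Selston, Rhowick, Kelria). Condition met.
  (c) The claim is a property claim, not a contract claim, so this disjunct is met. Met.
  (d) The amount in controversy is 136,000 dollars, within the 500,000 dollars ceiling, so one alternative holds. Met.
  (e) The amount in controversy is USD 136,000, which meets the $20,000 floor, so one alternative holds. Satisfied.
  → The court has jurisdiction.
Courts with jurisdiction: the Superior Court of Fendora, the Zeffield District Court, the Merbourne Regional Court — 3 in total.

3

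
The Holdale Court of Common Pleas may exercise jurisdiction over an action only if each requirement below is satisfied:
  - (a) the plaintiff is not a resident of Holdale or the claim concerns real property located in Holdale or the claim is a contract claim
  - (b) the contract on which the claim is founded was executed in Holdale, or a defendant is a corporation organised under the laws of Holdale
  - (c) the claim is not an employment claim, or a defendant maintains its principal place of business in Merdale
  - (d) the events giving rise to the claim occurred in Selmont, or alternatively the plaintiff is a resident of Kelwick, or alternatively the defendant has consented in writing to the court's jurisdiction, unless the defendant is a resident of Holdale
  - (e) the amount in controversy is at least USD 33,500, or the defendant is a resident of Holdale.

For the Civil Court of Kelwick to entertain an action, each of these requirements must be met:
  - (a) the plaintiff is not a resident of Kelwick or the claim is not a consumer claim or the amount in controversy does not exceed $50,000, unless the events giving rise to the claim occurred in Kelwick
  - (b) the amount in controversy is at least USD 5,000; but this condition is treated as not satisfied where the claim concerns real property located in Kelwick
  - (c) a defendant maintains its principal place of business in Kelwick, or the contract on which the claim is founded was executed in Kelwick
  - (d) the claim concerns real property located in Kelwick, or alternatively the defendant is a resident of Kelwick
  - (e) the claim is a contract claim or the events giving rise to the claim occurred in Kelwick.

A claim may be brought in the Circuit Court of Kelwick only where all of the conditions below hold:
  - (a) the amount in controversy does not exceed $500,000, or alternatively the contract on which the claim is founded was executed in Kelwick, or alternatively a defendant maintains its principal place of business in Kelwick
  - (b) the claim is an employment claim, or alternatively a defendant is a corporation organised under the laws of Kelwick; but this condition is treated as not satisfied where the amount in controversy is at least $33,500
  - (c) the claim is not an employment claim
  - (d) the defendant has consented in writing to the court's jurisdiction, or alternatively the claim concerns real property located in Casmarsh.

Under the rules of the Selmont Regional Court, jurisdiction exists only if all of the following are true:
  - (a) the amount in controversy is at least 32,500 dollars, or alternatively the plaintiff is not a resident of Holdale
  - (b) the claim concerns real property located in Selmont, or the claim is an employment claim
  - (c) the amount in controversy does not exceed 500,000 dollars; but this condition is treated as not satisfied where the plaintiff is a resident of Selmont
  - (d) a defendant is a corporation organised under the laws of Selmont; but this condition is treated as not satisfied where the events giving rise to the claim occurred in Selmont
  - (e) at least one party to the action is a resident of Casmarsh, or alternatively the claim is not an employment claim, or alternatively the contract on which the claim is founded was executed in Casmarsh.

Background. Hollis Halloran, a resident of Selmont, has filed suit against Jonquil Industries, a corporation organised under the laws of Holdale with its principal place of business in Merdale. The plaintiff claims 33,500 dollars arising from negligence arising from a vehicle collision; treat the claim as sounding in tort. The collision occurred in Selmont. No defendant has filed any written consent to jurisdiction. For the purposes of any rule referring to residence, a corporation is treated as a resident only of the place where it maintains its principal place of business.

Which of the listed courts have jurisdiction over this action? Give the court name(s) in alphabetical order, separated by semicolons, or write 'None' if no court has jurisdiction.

The Holdale Court of Common Pleas:
  (a) The plaintiff resides in Selmont, which is not Holdale, so this disjunct is met. Condition met.
  (b) Jonquil Industries is organised under the laws of Holdale, which satisfies one of the alternatives. Condition met.
  (c) The claim is a tort claim, not an employment claim, so one alternative holds. Satisfied.
  (d) The operative events occurred in Selmont — that alternative is enough. Met.
  (e) The amount in controversy is 33,500 dollars, which meets the 33,500 dollars floor, so this disjunct is met. Met.
  → All conditions met; jurisdiction exists.
The Civil Court of Kelwick:
  (a) The plaintiff resides in Selmont, which is not Kelwick — that alternative is enough. Met.
  (b) The amount in controversy is USD 33,500, which meets the USD 5,000 floor. The exception is not triggered, since the claim does not concern real property. Condition met.
  (c) The corporate defendant(s) have their principal place of business in Merdale, not Kelwick; no contract (and hence no place of execution) is alleged — every alternative fails. Condition not met.
  (d) The claim does not concern real property; the defendant resides in Merdale, not Kelwick — every alternative fails. Condition not met.
  (e) The claim is a tort claim, not a contract claim; the operative events occurred in Selmont, not Kelwick — no alternative holds. Fails.
  → At least one condition fails; no jurisdiction.
The Circuit Court of Kelwick:
  (a) The amount in controversy is 33,500 dollars, within the $500,000 ceiling — that alternative is enough. Condition met.
  (b) The claim is a tort claim, not an employment claim; the corporate defendant(s) are organised in Holdale, not Kelwick — every alternative fails. Condition not met.
  (c) The claim is a tort claim, not an employment claim. Satisfied.
  (d) No such written consent has been filed; the claim does not concern real property — every alternative fails. Not met.
  → The court lacks jurisdiction.
The Selmont Regional Court:
  (a) The amount in controversy is 33,500 dollars, which meets the 32,500 dollars floor, so one alternative holds. Condition met.
  (b) The claim does not concern real property; the claim is a tort claim, not an employment claim — every alternative fails. Condition not met.
  (c) The amount in controversy is USD 33,500, within the USD 500,000 ceiling. But the carve-out bites: the plaintiff resides in Selmont. Not satisfied.
  (d) The corporate defendant(s) are organised in Holdale, not Selmont. Fails.
  (e) The claim is a tort claim, not an employment claim, which satisfies one of the alternatives. Satisfied.
  → No jurisdiction.

the Holdale Court of Common Pleas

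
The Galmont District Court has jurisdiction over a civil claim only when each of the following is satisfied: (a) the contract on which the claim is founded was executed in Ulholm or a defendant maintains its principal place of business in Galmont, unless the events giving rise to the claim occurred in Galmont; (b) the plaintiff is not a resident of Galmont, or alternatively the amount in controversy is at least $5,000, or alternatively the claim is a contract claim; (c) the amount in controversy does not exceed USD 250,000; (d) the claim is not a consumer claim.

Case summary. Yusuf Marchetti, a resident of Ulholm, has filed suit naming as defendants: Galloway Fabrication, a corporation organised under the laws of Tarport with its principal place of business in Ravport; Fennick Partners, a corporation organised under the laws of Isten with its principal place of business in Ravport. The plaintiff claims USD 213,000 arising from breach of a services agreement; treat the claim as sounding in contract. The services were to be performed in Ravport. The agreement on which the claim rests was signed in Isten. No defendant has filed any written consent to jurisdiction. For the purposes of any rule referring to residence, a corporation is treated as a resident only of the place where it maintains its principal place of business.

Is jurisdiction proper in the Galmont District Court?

The Galmont District Court:
  (a) The contract was executed in Isten, not Ulholm; the corporate defendant(s) have their principal place of business in Ravport, not Galmont — none of the alternatives is met. And the operative events occurred in Ravport, not Galmont, so the proviso does not save it. Condition not met.
  (b) The plaintiff resides in Ulholm, which is not Galmont, so this disjunct is met. Met.
  (c) The amount in controversy is $213,000, within the $250,000 ceiling. Condition met.
  (d) The claim is a contract claim, not a consumer claim. Met.
  → The court lacks jurisdiction.

No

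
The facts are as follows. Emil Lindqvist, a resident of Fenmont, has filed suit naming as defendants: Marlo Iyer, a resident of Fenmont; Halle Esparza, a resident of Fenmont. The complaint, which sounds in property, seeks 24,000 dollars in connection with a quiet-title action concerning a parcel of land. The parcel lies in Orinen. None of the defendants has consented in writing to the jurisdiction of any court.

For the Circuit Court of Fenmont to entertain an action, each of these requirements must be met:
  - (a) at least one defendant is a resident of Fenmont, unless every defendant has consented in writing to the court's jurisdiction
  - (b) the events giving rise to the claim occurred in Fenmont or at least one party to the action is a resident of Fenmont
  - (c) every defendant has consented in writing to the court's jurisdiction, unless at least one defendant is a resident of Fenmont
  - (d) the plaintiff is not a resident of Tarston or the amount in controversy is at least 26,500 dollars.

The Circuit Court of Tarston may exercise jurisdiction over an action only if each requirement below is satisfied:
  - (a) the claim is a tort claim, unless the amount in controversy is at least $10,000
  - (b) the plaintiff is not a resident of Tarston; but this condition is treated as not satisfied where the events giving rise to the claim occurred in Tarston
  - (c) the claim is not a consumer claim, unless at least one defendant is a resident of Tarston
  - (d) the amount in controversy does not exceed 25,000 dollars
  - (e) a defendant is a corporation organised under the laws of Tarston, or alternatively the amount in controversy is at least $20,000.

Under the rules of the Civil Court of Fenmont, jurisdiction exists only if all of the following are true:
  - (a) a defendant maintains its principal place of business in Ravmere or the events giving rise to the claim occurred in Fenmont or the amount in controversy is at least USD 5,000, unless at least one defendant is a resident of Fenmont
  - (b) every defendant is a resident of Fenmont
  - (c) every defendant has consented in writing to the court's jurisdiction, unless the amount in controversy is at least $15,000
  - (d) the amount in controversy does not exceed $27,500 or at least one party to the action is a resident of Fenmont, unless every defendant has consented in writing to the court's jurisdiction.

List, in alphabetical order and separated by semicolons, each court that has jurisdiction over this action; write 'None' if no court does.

The Circuit Court of Fenmont:
  (a) Marlo Iyer resides in Fenmont. Met.
  (b) Emil Lindqvist resides in Fenmont, which satisfies one of the alternatives. Condition met.
  (c) No such written consent has been filed. But Marlo Iyer resides in Fenmont, and the 'unless' clause therefore excuses the requirement. Met.
  (d) The plaintiff resides in Fenmont, which is not Tarston, which satisfies one of the alternatives. Met.
  → The court has jurisdiction.
The Circuit Court of Tarston:
  (a) The claim is a property claim, not a tort claim. The proviso rescues it, though: the amount in controversy is $24,000, which meets the $10,000 floor. Satisfied.
  (b) The plaintiff resides in Fenmont, which is not Tarston. The carve-out does not apply: the operative events occurred in Orinen, not Tarston. Met.
  (c) The claim is a property claim, not a consumer claim. Condition met.
  (d) The amount in controversy is 24,000 dollars, within the USD 25,000 ceiling. Satisfied.
  (e) The amount in controversy is 24,000 dollars, which meets the $20,000 floor, which satisfies one of the alternatives. Condition met.
  → The court has jurisdiction.
The Civil Court of Fenmont:
  (a) The amount in controversy is USD 24,000, which meets the $5,000 floor, which satisfies one of the alternatives. Met.
  (b) The defendants reside as follows — Marlo Iyer in Fenmont, Halle Esparza in Fenmont — all in Fenmont. Met.
  (c) No such written consent has been filed. However, the amount in controversy is $24,000, which meets the 15,000 dollars floor, so the 'unless' proviso supplies this condition. Satisfied.
  (d) The amount in controversy is $24,000, within the $27,500 ceiling, which satisfies one of the alternatives. Met.
  → Jurisdiction lies.

the Circuit Court of Fenmont; the Circuit Court of Tarston; the Civil Court of Fenmont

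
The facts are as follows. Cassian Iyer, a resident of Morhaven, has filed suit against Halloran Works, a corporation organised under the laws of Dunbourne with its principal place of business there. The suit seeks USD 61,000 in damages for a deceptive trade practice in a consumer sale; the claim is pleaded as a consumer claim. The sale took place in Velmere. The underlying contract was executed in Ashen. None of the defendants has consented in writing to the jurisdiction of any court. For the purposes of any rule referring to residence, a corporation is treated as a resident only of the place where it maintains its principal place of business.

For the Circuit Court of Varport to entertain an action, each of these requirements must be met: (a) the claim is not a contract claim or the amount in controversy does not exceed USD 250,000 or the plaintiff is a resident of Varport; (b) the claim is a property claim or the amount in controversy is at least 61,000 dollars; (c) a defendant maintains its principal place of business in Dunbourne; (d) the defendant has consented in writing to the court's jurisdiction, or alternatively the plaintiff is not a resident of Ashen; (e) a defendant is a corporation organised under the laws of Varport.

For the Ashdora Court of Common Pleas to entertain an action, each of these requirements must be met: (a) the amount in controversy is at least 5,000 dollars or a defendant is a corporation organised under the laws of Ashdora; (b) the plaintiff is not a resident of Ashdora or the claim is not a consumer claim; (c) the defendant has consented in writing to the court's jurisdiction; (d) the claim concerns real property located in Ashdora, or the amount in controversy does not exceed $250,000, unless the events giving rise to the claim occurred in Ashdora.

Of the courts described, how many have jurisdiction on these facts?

0

The Circuit Court of Varport:
  (a) The claim is a consumer claim, not a contract claim, which satisfies one of the alternatives. Met.
  (b) The amount in controversy is $61,000, which meets the 61,000 dollars floor, which satisfies one of the alternatives. Satisfied.
  (c) Halloran Works has its principal place of business in Dunbourne. Satisfied.
  (d) The plaintiff resides in Morhaven, which is not Ashen, so one alternative holds. Satisfied.
  (e) The corporate defendant(s) are organised in Dunbourne, not Varport. Not satisfied.
  → The court lacks jurisdiction.
The Ashdora Court of Common Pleas:
  (a) The amount in controversy is $61,000, which meets the 5,000 dollars floor, so one alternative holds. Condition met.
  (b) The plaintiff resides in Morhaven, which is not Ashdora — that alternative is enough. Met.
  (c) No such written consent has been filed. Condition not met.
  (d) The amount in controversy is USD 61,000, within the $250,000 ceiling, so one alternative holds. Met.
  → The court lacks jurisdiction.
No court satisfies all of its conditions.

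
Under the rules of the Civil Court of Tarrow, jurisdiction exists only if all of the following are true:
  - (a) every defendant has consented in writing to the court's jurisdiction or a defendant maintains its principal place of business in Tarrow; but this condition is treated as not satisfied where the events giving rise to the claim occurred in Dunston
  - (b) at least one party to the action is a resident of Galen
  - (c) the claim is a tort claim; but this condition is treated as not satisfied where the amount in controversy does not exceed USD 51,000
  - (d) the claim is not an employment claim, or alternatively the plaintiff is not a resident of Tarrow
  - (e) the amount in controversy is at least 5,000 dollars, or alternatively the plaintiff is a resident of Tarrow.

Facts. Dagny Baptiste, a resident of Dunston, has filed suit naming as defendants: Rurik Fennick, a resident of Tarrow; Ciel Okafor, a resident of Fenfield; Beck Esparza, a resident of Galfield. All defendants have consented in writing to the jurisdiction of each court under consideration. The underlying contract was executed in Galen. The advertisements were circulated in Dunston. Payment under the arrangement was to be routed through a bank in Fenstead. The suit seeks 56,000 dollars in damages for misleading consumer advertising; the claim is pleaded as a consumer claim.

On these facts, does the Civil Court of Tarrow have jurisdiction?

The Civil Court of Tarrow:
  (a) Every defendant has filed written consent, which satisfies one of the alternatives. But the carve-out bites: the operative events occurred in Dunston. Not met.
  (b) No party resides in Galen. Fails.
  (c) The claim is a consumer claim, not a tort claim. Not met.
  (d) The claim is a consumer claim, not an employment claim, so one alternative holds. Satisfied.
  (e) The amount in controversy is USD 56,000, which meets the $5,000 floor, so this disjunct is met. Condition met.
  → The court lacks jurisdiction.

No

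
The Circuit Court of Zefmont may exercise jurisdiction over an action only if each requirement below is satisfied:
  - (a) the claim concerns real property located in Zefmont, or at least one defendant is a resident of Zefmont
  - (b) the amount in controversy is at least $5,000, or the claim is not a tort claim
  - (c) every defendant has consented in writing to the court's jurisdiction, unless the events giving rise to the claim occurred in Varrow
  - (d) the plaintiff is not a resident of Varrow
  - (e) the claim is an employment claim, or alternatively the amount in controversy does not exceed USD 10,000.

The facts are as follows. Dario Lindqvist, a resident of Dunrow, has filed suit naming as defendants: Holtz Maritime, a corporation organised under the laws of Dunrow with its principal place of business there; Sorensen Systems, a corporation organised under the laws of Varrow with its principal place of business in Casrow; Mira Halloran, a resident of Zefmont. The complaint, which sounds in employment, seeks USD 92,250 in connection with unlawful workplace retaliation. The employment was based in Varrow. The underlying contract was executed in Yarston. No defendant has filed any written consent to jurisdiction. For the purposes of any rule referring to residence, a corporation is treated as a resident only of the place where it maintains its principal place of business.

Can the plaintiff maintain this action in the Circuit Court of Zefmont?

Yes

The Circuit Court of Zefmont:
  (a) Mira Halloran resides in Zefmont — that alternative is enough. Condition met.
  (b) The amount in controversy is $92,250, which meets the USD 5,000 floor, which satisfies one of the alternatives. Condition met.
  (c) No such written consent has been filed. However, the operative events occurred in Varrow, so the 'unless' proviso supplies this condition. Condition met.
  (d) The plaintiff resides in Dunrow, which is not Varrow. Met.
  (e) The claim is an employment claim, so this disjunct is met. Condition met.
  → Jurisdiction lies.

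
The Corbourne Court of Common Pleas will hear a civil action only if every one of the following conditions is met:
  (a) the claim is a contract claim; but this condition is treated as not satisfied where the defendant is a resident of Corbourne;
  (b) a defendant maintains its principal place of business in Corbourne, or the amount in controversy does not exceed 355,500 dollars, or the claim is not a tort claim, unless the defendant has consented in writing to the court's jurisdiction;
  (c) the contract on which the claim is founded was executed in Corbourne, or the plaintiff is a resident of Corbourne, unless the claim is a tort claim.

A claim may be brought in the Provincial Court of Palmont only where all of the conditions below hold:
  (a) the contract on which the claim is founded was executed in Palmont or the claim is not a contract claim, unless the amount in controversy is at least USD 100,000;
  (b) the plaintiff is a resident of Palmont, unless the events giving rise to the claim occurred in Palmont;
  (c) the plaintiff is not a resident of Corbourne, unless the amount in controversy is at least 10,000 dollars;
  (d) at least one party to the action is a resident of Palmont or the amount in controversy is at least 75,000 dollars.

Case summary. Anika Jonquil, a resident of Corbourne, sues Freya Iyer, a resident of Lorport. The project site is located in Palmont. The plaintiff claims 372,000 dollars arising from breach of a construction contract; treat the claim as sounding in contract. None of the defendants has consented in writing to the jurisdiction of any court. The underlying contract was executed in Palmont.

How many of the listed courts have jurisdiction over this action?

The Corbourne Court of Common Pleas:
  (a) The claim is a contract claim. The carve-out does not apply: the defendant resides in Lorport, not Corbourne. Satisfied.
  (b) The claim is a contract claim, not a tort claim, which satisfies one of the alternatives. Satisfied.
  (c) The plaintiff resides in Corbourne, so one alternative holds. Satisfied.
  → The court has jurisdiction.
The Provincial Court of Palmont:
  (a) The contract was executed in Palmont, so this disjunct is met. Condition met.
  (b) The plaintiff resides in Corbourne, not Palmont. The proviso rescues it, though: the operative events occurred in Palmont. Condition met.
  (c) The plaintiff resides in Corbourne. But the amount in controversy is 372,000 dollars, which meets the $10,000 floor, and the 'unless' clause therefore excuses the requirement. Satisfied.
  (d) The amount in controversy is $372,000, which meets the 75,000 dollars floor, so one alternative holds. Condition met.
  → Every requirement is satisfied — jurisdiction.
Courts with jurisdiction: the Corbourne Court of Common Pleas, the Provincial Court of Palmont — 2 in total.

2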